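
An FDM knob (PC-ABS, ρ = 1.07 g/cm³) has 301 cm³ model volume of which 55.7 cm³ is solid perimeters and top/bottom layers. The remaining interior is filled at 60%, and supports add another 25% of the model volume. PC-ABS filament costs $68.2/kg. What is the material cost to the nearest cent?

$20.30

Volume inside the shell = 301 − 55.7, so 245.3 cm³.
Infill deposited = 0.60 × 245.3 = 147.18 cm³.
Support = 0.25 × 301 = 75.25 cm³.
Total extruded = 55.7 + 147.18 + 75.25 = 278.13 cm³.
Mass = 278.13 × 1.07, so 297.5991 g.
At $68.2/kg: 297.5991/1000 × 68.2 = $20.30.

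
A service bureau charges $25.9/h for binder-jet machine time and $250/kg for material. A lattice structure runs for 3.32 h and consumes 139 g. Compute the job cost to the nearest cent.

$120.74

Time charge = 25.9 × 3.32 = $85.988.
Material charge = 250 × 139/1000, so $34.75.
Total = 85.988 + 34.75 = 120.738 ≈ $120.74.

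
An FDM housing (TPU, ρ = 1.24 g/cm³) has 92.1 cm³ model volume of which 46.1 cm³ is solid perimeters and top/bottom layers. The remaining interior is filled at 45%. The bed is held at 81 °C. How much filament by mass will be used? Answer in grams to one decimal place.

82.8 g

Volume inside the shell: 92.1 − 46.1 → 46 cm³.
Deposited infill = 0.45 × 46, so 20.7 cm³.
Total extruded: 46.1 + 20.7 → 66.8 cm³.
Mass = 66.8 × 1.24, so 82.832 g.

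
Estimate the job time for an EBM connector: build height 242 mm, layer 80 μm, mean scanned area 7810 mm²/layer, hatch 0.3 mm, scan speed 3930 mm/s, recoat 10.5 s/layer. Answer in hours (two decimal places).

14.39 hours

Layer count = ceil(242 / 0.08) = 3025.
Scan path per layer = 7810 / 0.3 = 26033.3 mm.
Per-layer scan time: 26033.3 / 3930 → 6.6242 s.
Time per layer: 6.6242 + 10.5 → 17.1242 s.
Total: 3025 × 17.1242 s = 51800.705 s → 14.39 hours.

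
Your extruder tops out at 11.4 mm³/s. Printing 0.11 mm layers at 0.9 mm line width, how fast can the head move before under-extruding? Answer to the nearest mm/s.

Bead cross-section = 0.11 × 0.9 = 0.099 mm².
v_max = Q/A = 11.4/0.099 = 115.15 mm/s → 115 mm/s.

115 mm/s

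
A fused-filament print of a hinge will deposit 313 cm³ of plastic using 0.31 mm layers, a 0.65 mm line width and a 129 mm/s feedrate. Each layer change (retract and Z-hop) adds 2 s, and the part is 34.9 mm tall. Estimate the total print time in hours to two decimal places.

Extrusion cross-section = 0.31 × 0.65 = 0.2015 mm².
Path length: 313000 mm³ / 0.2015 mm² → 1553349.9 mm.
Print-move time = 1553349.9 / 129, so 12041.5 s.
Layer count = ceil(34.9 / 0.31) = 113.
Z-hop total = 113 × 2 = 226 s.
Total = 12041.5 + 226 = 12267.5 s = 3.41 hours.

3.41 hours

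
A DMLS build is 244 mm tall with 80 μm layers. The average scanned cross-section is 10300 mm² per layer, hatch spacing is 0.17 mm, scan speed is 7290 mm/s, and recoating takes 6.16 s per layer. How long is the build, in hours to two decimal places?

12.26 hours

Layers = ⌈244/0.08⌉ = 3050.
Scan path per layer = 10300 / 0.17 = 60588.2 mm.
Scan time per layer: 60588.2 / 7290 → 8.3111 s.
Layer cycle = 8.3111 + 6.16, so 14.4711 s.
Build time = 3050 × 14.4711 = 44136.855 s = 12.26 hours.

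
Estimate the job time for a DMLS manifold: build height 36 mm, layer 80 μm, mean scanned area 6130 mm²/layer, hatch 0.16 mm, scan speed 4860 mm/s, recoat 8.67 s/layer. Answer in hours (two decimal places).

Layers = ⌈36/0.08⌉ = 450.
Hatch length per layer = 6130 / 0.16 = 38312.5 mm.
Laser time per layer = 38312.5 / 4860, so 7.8832 s.
Time per layer: 7.8832 + 8.67 → 16.5532 s.
Build time = 450 × 16.5532 = 7448.94 s = 2.07 hours.

2.07 hours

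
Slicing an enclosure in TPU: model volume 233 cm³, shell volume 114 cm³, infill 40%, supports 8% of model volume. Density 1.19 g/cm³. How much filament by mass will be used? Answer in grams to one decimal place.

214.5 g

Volume inside the shell = 233 − 114, so 119 cm³.
Deposited infill = 0.40 × 119 = 47.6 cm³.
Support: 0.08 × 233 → 18.64 cm³.
Total printed volume = 114 + 47.6 + 18.64, so 180.24 cm³.
Mass = 180.24 × 1.19, so 214.4856 g.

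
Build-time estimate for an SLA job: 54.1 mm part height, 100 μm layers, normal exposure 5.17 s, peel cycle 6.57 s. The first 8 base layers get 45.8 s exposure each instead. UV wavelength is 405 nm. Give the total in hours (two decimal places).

1.85 hours

Layer count = ceil(54.1 / 0.1) = 541.
Base layers = 8 × (45.8 + 6.57), so 418.96 s.
Regular layers: 533 × (5.17 + 6.57) → 6257.42 s.
Sum: 418.96 + 6257.42 = 6676.38 s → 1.85 hours.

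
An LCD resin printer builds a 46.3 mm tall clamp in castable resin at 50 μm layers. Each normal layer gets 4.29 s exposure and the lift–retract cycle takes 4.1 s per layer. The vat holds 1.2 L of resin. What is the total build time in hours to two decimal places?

2.16 hours

Layers = ⌈46.3/0.05⌉ = 926.
Cycle time = 4.29 + 4.1, so 8.39 s.
Build time: 926 × 8.39 s = 7769.14 s, i.e. 2.16 hours.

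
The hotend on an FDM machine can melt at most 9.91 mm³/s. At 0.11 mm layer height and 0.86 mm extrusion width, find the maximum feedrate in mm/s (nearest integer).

Bead cross-section = 0.11 × 0.86 = 0.0946 mm².
v_max = Q/A = 9.91/0.0946 = 104.76 mm/s → 105 mm/s.

105 mm/s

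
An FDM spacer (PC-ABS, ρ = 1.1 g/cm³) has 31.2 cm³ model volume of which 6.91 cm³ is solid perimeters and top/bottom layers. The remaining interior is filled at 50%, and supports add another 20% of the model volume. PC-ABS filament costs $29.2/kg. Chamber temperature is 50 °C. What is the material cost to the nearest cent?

$0.81

Volume inside the shell = 31.2 − 6.91 = 24.29 cm³.
Infill volume = 0.50 × 24.29 = 12.145 cm³.
Support = 0.20 × 31.2, so 6.24 cm³.
Deposited volume = 6.91 + 12.145 + 6.24 = 25.295 cm³.
Mass = 25.295 × 1.1, so 27.8245 g.
Cost = 27.8245 g / 1000 × $29.2/kg = $0.81.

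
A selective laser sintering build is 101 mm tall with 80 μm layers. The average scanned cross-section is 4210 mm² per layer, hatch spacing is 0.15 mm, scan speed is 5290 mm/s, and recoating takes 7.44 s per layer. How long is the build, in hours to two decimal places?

4.47 hours

Number of layers: 101 / 0.08 → 1263 (rounded up).
Scan path per layer = 4210 / 0.15, so 28066.7 mm.
Per-layer scan time: 28066.7 / 5290 → 5.3056 s.
Per-layer time: 5.3056 + 7.44 → 12.7456 s.
Total: 1263 × 12.7456 s = 16097.6928 s → 4.47 hours.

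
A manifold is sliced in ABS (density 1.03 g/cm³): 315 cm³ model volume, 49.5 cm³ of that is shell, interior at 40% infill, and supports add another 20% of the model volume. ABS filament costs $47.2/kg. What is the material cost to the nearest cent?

$10.63

Interior volume: 315 − 49.5 → 265.5 cm³.
Infill deposited = 0.40 × 265.5 = 106.2 cm³.
Support = 0.20 × 315 = 63 cm³.
Total printed volume: 49.5 + 106.2 + 63 → 218.7 cm³.
Mass: 218.7 × 1.03 → 225.261 g.
At $47.2/kg: 225.261/1000 × 47.2 = $10.63.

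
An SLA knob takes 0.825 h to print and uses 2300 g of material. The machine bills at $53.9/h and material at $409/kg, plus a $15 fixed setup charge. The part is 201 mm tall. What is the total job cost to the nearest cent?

$1000.17

Time charge = 53.9 × 0.825, so $44.4675.
Material cost: 409 × 2300/1000 → $940.70.
Total = 44.4675 + 940.70 + 15 = 1000.1675 ≈ $1000.17.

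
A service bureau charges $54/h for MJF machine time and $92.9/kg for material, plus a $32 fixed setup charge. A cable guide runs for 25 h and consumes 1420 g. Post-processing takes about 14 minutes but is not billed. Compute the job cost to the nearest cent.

$1513.92

Time charge = 54 × 25, so $1350.00.
Feedstock cost = 92.9 × 1420/1000, so $131.918.
Adding setup: 1350.00 + 131.918 + 32 → 1513.918 ≈ $1513.92.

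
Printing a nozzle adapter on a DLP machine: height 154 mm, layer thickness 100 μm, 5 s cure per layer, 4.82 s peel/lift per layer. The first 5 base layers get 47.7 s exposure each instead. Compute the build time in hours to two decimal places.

4.26 hours

Number of layers: 154 / 0.1 → 1540 (rounded up).
Burn-in layers = 5 × (47.7 + 4.82), so 262.6 s.
Regular layers = 1535 × (5 + 4.82) = 15073.7 s.
Total = 262.6 + 15073.7 = 15336.3 s = 4.26 hours.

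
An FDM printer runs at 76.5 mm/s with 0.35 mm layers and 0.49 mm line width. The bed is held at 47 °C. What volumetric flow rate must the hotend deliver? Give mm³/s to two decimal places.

13.12

Bead cross-section = 0.35 × 0.49, so 0.1715 mm².
Volumetric flow = 76.5 × 0.1715 = 13.12 mm³/s.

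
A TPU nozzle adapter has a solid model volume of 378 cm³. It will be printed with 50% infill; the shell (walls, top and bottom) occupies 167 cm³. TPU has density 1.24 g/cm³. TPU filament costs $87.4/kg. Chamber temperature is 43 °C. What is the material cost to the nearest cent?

$29.53

Volume inside the shell = 378 − 167, so 211 cm³.
Infill volume = 0.50 × 211 = 105.5 cm³.
Total printed volume = 167 + 105.5 = 272.5 cm³.
Mass: 272.5 × 1.24 → 337.9 g.
At $87.4/kg: 337.9/1000 × 87.4 = $29.53.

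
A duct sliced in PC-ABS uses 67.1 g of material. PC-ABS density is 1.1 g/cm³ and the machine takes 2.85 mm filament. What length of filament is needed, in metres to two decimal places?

9.56 m

Extruded volume: 67.1/1.1 = 61 cm³ (61000 mm³).
A = π r² = π × 1.425² = 6.3794 mm².
Length = 61000 / 6.3794 = 9562.03 mm = 9.56 m.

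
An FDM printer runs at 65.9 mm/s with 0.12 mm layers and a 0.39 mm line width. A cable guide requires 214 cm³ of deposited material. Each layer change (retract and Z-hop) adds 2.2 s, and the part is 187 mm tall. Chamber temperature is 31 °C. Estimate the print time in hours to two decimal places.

Line area = 0.12 × 0.39 = 0.0468 mm².
Toolpath length = 214 cm³ / 0.0468 mm² = 214000 / 0.0468 = 4572649.6 mm.
Extrusion time = 4572649.6 / 65.9, so 69387.7 s.
Layers = ⌈187/0.12⌉ = 1559.
Z-hop total = 1559 × 2.2, so 3429.8 s.
Total = 69387.7 + 3429.8 = 72817.5 s = 20.23 hours.

20.23 hours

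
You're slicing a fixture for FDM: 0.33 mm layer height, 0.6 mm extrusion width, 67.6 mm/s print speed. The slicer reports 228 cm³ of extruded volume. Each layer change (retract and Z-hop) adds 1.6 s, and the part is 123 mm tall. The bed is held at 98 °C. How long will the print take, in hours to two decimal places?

Line area = 0.33 × 0.6 = 0.198 mm².
Toolpath length = 228 cm³ / 0.198 mm² = 228000 / 0.198 = 1151515.2 mm.
Time extruding: 1151515.2 / 67.6 → 17034.2 s.
Layers = ⌈123/0.33⌉ = 373.
Layer-change overhead = 373 × 1.6, so 596.8 s.
Altogether 17034.2 + 596.8 = 17631 s, i.e. 4.90 hours.

4.90 hours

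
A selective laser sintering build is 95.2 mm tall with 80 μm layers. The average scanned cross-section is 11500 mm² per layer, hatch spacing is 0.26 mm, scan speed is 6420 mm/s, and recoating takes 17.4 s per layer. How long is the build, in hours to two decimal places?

Layer count = ceil(95.2 / 0.08) = 1190.
Scan path per layer = 11500 / 0.26 = 44230.8 mm.
Laser time per layer: 44230.8 / 6420 → 6.8895 s.
Per-layer time = 6.8895 + 17.4, so 24.2895 s.
Build time = 1190 × 24.2895 = 28904.505 s = 8.03 hours.

8.03 hours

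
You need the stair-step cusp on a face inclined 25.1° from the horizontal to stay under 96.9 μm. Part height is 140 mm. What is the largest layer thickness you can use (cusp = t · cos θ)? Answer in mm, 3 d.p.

Layer height = cusp / cos(25.1°) = 0.0969 / 0.9056 = 0.107 mm.

0.107 mm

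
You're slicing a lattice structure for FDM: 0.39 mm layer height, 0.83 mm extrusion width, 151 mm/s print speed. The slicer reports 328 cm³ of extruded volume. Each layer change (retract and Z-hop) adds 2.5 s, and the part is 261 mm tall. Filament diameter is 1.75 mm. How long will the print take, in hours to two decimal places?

2.33 hours

Line area = 0.39 × 0.83, so 0.3237 mm².
Toolpath length = 328 cm³ / 0.3237 mm² = 328000 / 0.3237 = 1013283.9 mm.
Extrusion time: 1013283.9 / 151 → 6710.5 s.
Layer count = ceil(261 / 0.39) = 670.
Z-hop total = 670 × 2.5 = 1675 s.
Total = 6710.5 + 1675 = 8385.5 s = 2.33 hours.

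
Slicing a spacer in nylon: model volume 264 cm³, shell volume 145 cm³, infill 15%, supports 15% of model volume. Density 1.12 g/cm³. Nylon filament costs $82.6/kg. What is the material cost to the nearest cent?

$18.73

Interior volume: 264 − 145 → 119 cm³.
Deposited infill = 0.15 × 119 = 17.85 cm³.
Support = 0.15 × 264 = 39.6 cm³.
Deposited volume = 145 + 17.85 + 39.6, so 202.45 cm³.
Mass: 202.45 × 1.12 → 226.744 g.
At $82.6/kg: 226.744/1000 × 82.6 = $18.73.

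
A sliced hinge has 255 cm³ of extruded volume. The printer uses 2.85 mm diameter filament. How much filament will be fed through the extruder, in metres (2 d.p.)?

Filament cross-section = π × (2.85/2)² = 6.3794 mm².
L = 255000 mm³ / 6.3794 mm² = 39972.41 mm, i.e. 39.97 m.

39.97 m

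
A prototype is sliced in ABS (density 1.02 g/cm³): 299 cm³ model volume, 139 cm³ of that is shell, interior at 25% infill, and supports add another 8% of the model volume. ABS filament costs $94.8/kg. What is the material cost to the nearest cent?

Volume inside the shell = 299 − 139, so 160 cm³.
Infill deposited = 0.25 × 160 = 40 cm³.
Support = 0.08 × 299, so 23.92 cm³.
Total printed volume = 139 + 40 + 23.92, so 202.92 cm³.
Mass = 202.92 × 1.02 = 206.9784 g.
Cost = 206.9784 g / 1000 × $94.8/kg = $19.62.

$19.62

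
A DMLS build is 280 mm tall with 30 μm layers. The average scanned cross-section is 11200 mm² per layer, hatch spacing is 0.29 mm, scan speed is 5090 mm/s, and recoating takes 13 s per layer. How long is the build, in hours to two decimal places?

53.38 hours

Layer count = ceil(280 / 0.03) = 9334.
Hatch length per layer: 11200 / 0.29 → 38620.7 mm.
Per-layer scan time: 38620.7 / 5090 → 7.5876 s.
Time per layer: 7.5876 + 13 → 20.5876 s.
9334 layers × 20.5876 s/layer = 192164.6584 s, i.e. 53.38 hours.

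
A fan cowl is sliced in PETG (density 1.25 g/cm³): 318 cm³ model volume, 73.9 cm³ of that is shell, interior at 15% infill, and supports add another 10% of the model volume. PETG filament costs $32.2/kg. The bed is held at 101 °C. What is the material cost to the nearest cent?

$5.73

Infill region = 318 − 73.9 = 244.1 cm³.
Infill volume: 0.15 × 244.1 → 36.615 cm³.
Support = 0.10 × 318, so 31.8 cm³.
Total printed volume = 73.9 + 36.615 + 31.8 = 142.315 cm³.
Mass = 142.315 × 1.25, so 177.89375 g.
Cost = 177.89375 g / 1000 × $32.2/kg = $5.73.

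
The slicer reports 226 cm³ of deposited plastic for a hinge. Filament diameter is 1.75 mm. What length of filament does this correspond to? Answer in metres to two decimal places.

93.96 m

A = π r² = π × 0.875² = 2.4053 mm².
L = 226000 mm³ / 2.4053 mm² = 93959.17 mm, i.e. 93.96 m.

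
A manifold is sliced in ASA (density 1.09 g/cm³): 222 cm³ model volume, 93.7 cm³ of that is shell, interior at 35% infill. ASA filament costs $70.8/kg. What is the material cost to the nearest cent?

$10.70

Volume inside the shell = 222 − 93.7 = 128.3 cm³.
Infill volume: 0.35 × 128.3 → 44.905 cm³.
Total extruded = 93.7 + 44.905 = 138.605 cm³.
Mass = 138.605 × 1.09 = 151.07945 g.
Cost = 151.07945 g / 1000 × $70.8/kg = $10.70.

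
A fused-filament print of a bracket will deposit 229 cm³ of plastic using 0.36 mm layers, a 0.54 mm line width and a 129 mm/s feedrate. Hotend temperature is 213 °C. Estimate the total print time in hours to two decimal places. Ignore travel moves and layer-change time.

Extrusion cross-section = 0.36 × 0.54 = 0.1944 mm².
Path length: 229000 mm³ / 0.1944 mm² → 1177983.5 mm.
Time extruding = 1177983.5 / 129 = 9131.7 s.
That's 9131.7 s → 2.54 hours.

2.54 hours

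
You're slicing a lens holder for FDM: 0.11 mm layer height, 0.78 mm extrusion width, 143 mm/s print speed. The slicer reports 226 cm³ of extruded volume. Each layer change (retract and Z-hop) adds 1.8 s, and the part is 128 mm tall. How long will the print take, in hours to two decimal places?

Bead cross-section = 0.11 × 0.78, so 0.0858 mm².
Path length: 226000 mm³ / 0.0858 mm² → 2634032.6 mm.
Print-move time = 2634032.6 / 143 = 18419.8 s.
Layer count = ceil(128 / 0.11) = 1164.
Z-hop total: 1164 × 1.8 → 2095.2 s.
Total = 18419.8 + 2095.2 = 20515 s = 5.70 hours.

5.70 hours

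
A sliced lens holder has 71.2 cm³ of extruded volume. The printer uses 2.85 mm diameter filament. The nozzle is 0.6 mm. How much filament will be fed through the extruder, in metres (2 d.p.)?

11.16 m

Filament cross-section = π × (2.85/2)² = 6.3794 mm².
Length = 71.2 cm³ / 6.3794 mm² = 71200 / 6.3794 = 11160.92 mm = 11.16 m.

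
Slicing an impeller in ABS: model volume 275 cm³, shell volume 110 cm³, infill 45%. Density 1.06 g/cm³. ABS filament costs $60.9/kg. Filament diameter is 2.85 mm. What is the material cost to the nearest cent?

Interior volume: 275 − 110 → 165 cm³.
Infill deposited: 0.45 × 165 → 74.25 cm³.
Total extruded: 110 + 74.25 → 184.25 cm³.
Mass: 184.25 × 1.06 → 195.305 g.
At $60.9/kg: 195.305/1000 × 60.9 = $11.89.

$11.89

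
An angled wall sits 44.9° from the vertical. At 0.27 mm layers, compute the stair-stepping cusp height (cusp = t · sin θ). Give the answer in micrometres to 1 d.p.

190.6 μm

sin(44.9°) = 0.7059, so cusp = 0.27 × 0.7059 = 0.190593 mm → 190.6 μm.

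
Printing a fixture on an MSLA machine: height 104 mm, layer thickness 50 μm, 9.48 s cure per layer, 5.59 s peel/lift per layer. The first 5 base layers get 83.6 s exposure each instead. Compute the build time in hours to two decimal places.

Layers = ⌈104/0.05⌉ = 2080.
Burn-in layers = 5 × (83.6 + 5.59) = 445.95 s.
Regular layers: 2075 × (9.48 + 5.59) → 31270.25 s.
Sum: 445.95 + 31270.25 = 31716.2 s → 8.81 hours.

8.81 hours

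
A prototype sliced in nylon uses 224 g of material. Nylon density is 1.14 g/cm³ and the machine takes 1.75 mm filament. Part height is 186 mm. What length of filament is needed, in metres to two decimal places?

81.69 m

Volume = 224 g / 1.14 g·cm⁻³ = 196.4912 cm³ = 196491.2 mm³.
A = π r² = π × 0.875² = 2.4053 mm².
Length = 196491.2 / 2.4053 = 81690.93 mm = 81.69 m.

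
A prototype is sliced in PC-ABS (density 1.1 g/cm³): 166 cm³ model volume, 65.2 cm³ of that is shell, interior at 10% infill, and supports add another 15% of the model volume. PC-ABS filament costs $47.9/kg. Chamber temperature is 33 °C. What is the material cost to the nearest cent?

$5.28

Volume inside the shell: 166 − 65.2 → 100.8 cm³.
Infill deposited = 0.10 × 100.8, so 10.08 cm³.
Support = 0.15 × 166, so 24.9 cm³.
Total extruded = 65.2 + 10.08 + 24.9 = 100.18 cm³.
Mass = 100.18 × 1.1, so 110.198 g.
At $47.9/kg: 110.198/1000 × 47.9 = $5.28.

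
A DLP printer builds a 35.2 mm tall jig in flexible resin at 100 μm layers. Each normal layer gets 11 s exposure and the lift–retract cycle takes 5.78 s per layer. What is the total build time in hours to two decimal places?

Layer count = ceil(35.2 / 0.1) = 352.
Per-layer time: 11 + 5.78 → 16.78 s.
Total = 352 × 16.78 = 5906.56 s = 1.64 hours.

1.64 hours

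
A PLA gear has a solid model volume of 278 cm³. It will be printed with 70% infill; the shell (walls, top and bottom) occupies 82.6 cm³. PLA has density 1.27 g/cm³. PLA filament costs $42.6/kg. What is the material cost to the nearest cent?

$11.87

Interior volume = 278 − 82.6 = 195.4 cm³.
Infill volume = 0.70 × 195.4 = 136.78 cm³.
Total extruded = 82.6 + 136.78 = 219.38 cm³.
Mass: 219.38 × 1.27 → 278.6126 g.
At $42.6/kg: 278.6126/1000 × 42.6 = $11.87.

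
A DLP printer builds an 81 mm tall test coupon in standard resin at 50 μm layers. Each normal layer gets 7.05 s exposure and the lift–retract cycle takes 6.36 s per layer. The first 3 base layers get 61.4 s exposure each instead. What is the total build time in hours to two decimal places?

Layer count = ceil(81 / 0.05) = 1620.
Bottom layers: 3 × (61.4 + 6.36) → 203.28 s.
Normal layers = 1617 × (7.05 + 6.36), so 21683.97 s.
Sum: 203.28 + 21683.97 = 21887.25 s → 6.08 hours.

6.08 hours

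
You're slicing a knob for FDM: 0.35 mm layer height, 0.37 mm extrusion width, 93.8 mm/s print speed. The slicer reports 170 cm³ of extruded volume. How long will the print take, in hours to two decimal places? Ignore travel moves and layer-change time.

Line area: 0.35 × 0.37 → 0.1295 mm².
Total extruded path = 170000/0.1295 = 1312741.3 mm.
Print-move time: 1312741.3 / 93.8 → 13995.1 s.
Converting: 13995.1 s = 3.89 hours.

3.89 hours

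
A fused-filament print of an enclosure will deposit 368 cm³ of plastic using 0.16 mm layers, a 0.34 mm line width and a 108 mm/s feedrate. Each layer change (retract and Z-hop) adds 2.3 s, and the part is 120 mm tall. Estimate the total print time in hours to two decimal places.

17.88 hours

Bead cross-section: 0.16 × 0.34 → 0.0544 mm².
Total extruded path = 368000/0.0544 = 6764705.9 mm.
Time extruding = 6764705.9 / 108 = 62636.2 s.
Layer count = ceil(120 / 0.16) = 750.
Layer-change overhead = 750 × 2.3, so 1725 s.
Total = 62636.2 + 1725 = 64361.2 s = 17.88 hours.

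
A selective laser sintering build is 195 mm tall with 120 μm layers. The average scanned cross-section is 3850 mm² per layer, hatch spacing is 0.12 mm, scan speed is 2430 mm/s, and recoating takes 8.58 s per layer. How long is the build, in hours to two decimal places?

9.83 hours

Number of layers: 195 / 0.12 → 1625 (rounded up).
Scan path per layer = 3850 / 0.12, so 32083.3 mm.
Per-layer scan time: 32083.3 / 2430 → 13.203 s.
Per-layer time = 13.203 + 8.58 = 21.783 s.
Total: 1625 × 21.783 s = 35397.375 s → 9.83 hours.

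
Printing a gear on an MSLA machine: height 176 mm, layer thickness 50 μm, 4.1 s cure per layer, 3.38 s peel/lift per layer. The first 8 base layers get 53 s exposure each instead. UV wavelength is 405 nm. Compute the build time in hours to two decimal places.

7.42 hours

Number of layers: 176 / 0.05 → 3520 (rounded up).
Burn-in layers = 8 × (53 + 3.38) = 451.04 s.
Regular layers = 3512 × (4.1 + 3.38) = 26269.76 s.
Total = 451.04 + 26269.76 = 26720.8 s = 7.42 hours.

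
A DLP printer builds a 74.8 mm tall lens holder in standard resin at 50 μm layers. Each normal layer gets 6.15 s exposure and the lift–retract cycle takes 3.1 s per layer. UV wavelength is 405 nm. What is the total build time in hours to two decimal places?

Layer count = ceil(74.8 / 0.05) = 1496.
Each layer takes = 6.15 + 3.1, so 9.25 s.
Total = 1496 × 9.25 = 13838 s = 3.84 hours.

3.84 hours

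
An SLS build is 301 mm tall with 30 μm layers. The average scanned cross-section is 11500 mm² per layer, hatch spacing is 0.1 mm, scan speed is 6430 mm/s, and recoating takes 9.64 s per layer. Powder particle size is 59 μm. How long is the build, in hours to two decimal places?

Number of layers: 301 / 0.03 → 10034 (rounded up).
Scan path per layer = 11500 / 0.1, so 115000 mm.
Per-layer scan time: 115000 / 6430 → 17.8849 s.
Per-layer time = 17.8849 + 9.64, so 27.5249 s.
Total: 10034 × 27.5249 s = 276184.8466 s → 76.72 hours.

76.72 hours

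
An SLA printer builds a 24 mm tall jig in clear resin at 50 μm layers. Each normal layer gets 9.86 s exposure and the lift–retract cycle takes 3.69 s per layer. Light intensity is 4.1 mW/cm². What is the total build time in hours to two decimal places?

Layers = ⌈24/0.05⌉ = 480.
Cycle time = 9.86 + 3.69, so 13.55 s.
Build time: 480 × 13.55 s = 6504 s, i.e. 1.81 hours.

1.81 hours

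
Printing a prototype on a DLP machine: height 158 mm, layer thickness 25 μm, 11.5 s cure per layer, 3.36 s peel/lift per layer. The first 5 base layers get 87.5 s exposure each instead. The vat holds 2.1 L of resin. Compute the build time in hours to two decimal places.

26.19 hours

Number of layers: 158 / 0.025 → 6320 (rounded up).
Base layers = 5 × (87.5 + 3.36), so 454.3 s.
Normal layers: 6315 × (11.5 + 3.36) → 93840.9 s.
Sum: 454.3 + 93840.9 = 94295.2 s → 26.19 hours.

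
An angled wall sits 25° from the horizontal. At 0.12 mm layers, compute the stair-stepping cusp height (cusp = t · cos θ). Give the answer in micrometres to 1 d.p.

cos(25°) = 0.9063, so cusp = 0.12 × 0.9063 = 0.108756 mm → 108.8 μm.

108.8 μm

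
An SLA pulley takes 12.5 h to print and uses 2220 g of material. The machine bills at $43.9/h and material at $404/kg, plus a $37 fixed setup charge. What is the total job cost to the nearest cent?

$1482.63

Machine-time cost: 43.9 × 12.5 → $548.75.
Feedstock cost: 404 × 2220/1000 → $896.88.
Total = 548.75 + 896.88 + 37 = $1482.63.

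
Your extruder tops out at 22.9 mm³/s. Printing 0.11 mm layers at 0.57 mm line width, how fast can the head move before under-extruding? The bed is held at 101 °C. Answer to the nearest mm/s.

A = 0.11 × 0.57 = 0.0627 mm².
v_max = Q/A = 22.9/0.0627 = 365.23 mm/s → 365 mm/s.

365 mm/s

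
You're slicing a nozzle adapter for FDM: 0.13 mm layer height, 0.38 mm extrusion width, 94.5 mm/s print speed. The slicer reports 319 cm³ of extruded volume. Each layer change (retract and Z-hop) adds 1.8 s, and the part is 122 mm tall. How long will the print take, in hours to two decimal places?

19.45 hours

Extrusion cross-section: 0.13 × 0.38 → 0.0494 mm².
Total extruded path = 319000/0.0494 = 6457489.9 mm.
Print-move time: 6457489.9 / 94.5 → 68333.2 s.
Layers = ⌈122/0.13⌉ = 939.
Z-hop total: 939 × 1.8 → 1690.2 s.
Altogether 68333.2 + 1690.2 = 70023.4 s, i.e. 19.45 hours.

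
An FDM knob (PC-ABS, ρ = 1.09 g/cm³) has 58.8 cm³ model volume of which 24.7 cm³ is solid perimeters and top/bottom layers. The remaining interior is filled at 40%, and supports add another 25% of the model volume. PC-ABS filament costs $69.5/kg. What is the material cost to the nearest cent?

$4.02

Interior volume: 58.8 − 24.7 → 34.1 cm³.
Infill volume = 0.40 × 34.1 = 13.64 cm³.
Support = 0.25 × 58.8, so 14.7 cm³.
Total extruded = 24.7 + 13.64 + 14.7, so 53.04 cm³.
Mass = 53.04 × 1.09 = 57.8136 g.
Cost = 57.8136 g / 1000 × $69.5/kg = $4.02.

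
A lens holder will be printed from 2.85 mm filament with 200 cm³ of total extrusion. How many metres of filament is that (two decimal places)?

31.35 m

Filament cross-section = π × (2.85/2)² = 6.3794 mm².
Length = 200 cm³ / 6.3794 mm² = 200000 / 6.3794 = 31350.91 mm = 31.35 m.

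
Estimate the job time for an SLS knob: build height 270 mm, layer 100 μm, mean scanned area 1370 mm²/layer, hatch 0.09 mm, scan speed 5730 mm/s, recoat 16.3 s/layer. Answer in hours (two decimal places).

Number of layers: 270 / 0.1 → 2700 (rounded up).
Hatch length per layer = 1370 / 0.09 = 15222.2 mm.
Laser time per layer = 15222.2 / 5730 = 2.6566 s.
Layer cycle: 2.6566 + 16.3 → 18.9566 s.
Total: 2700 × 18.9566 s = 51182.82 s → 14.22 hours.

14.22 hours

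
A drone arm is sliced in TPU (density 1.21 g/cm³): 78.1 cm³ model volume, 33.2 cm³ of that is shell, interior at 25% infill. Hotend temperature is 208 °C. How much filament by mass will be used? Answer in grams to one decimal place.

53.8 g

Infill region = 78.1 − 33.2 = 44.9 cm³.
Infill deposited = 0.25 × 44.9 = 11.225 cm³.
Total printed volume = 33.2 + 11.225 = 44.425 cm³.
Mass = 44.425 × 1.21, so 53.75425 g.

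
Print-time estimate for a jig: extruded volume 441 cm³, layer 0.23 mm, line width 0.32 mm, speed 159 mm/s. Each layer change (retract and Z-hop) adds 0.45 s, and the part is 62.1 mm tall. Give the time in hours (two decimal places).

10.50 hours

Extrusion cross-section = 0.23 × 0.32, so 0.0736 mm².
Toolpath length = 441 cm³ / 0.0736 mm² = 441000 / 0.0736 = 5991847.8 mm.
Time extruding: 5991847.8 / 159 → 37684.6 s.
Number of layers: 62.1 / 0.23 → 270 (rounded up).
Non-print overhead = 270 × 0.45, so 121.5 s.
Altogether 37684.6 + 121.5 = 37806.1 s, i.e. 10.50 hours.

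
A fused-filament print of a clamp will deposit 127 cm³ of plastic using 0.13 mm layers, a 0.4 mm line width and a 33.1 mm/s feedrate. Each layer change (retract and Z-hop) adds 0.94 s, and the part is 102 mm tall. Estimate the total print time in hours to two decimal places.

20.70 hours

Bead cross-section = 0.13 × 0.4 = 0.052 mm².
Toolpath length = 127 cm³ / 0.052 mm² = 127000 / 0.052 = 2442307.7 mm.
Print-move time = 2442307.7 / 33.1 = 73785.7 s.
Layers = ⌈102/0.13⌉ = 785.
Layer-change overhead = 785 × 0.94 = 737.9 s.
Total = 73785.7 + 737.9 = 74523.6 s = 20.70 hours.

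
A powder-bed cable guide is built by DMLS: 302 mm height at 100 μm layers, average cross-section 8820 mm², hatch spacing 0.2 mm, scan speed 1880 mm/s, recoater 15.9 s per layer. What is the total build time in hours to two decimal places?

Layers = ⌈302/0.1⌉ = 3020.
Per-layer scan distance = 8820 / 0.2 = 44100 mm.
Laser time per layer: 44100 / 1880 → 23.4574 s.
Layer cycle = 23.4574 + 15.9 = 39.3574 s.
Total: 3020 × 39.3574 s = 118859.348 s → 33.02 hours.

33.02 hours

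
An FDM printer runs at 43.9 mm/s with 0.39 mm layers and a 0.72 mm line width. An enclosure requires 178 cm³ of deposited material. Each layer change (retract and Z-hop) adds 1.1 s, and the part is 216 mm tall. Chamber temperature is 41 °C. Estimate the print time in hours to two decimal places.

Line area = 0.39 × 0.72, so 0.2808 mm².
Path length: 178000 mm³ / 0.2808 mm² → 633903.1 mm.
Print-move time = 633903.1 / 43.9 = 14439.7 s.
Layers = ⌈216/0.39⌉ = 554.
Non-print overhead: 554 × 1.1 → 609.4 s.
Total = 14439.7 + 609.4 = 15049.1 s = 4.18 hours.

4.18 hours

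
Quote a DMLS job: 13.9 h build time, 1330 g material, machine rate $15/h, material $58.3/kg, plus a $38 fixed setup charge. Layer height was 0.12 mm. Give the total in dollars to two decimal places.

Machine cost = 15 × 13.9, so $208.50.
Feedstock cost: 58.3 × 1330/1000 → $77.539.
Adding setup: 208.50 + 77.539 + 38 → 324.039 ≈ $324.04.

$324.04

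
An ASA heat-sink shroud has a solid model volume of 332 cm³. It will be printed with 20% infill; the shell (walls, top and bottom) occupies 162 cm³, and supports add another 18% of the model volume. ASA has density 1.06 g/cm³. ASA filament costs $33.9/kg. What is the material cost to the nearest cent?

Interior volume = 332 − 162, so 170 cm³.
Deposited infill: 0.20 × 170 → 34 cm³.
Support = 0.18 × 332, so 59.76 cm³.
Total extruded = 162 + 34 + 59.76 = 255.76 cm³.
Mass: 255.76 × 1.06 → 271.1056 g.
At $33.9/kg: 271.1056/1000 × 33.9 = $9.19.

$9.19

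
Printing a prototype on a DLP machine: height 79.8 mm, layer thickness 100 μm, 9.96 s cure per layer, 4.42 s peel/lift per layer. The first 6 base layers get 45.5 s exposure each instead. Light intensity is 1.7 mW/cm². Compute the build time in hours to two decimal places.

3.25 hours

Number of layers: 79.8 / 0.1 → 798 (rounded up).
Bottom layers = 6 × (45.5 + 4.42), so 299.52 s.
Normal layers = 792 × (9.96 + 4.42) = 11388.96 s.
Total = 299.52 + 11388.96 = 11688.48 s = 3.25 hours.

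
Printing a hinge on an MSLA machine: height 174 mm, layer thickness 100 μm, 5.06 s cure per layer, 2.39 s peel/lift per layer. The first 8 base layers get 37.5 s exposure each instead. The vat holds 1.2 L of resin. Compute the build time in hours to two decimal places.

Number of layers: 174 / 0.1 → 1740 (rounded up).
Bottom layers: 8 × (37.5 + 2.39) → 319.12 s.
Regular layers = 1732 × (5.06 + 2.39), so 12903.4 s.
Total = 319.12 + 12903.4 = 13222.52 s = 3.67 hours.

3.67 hours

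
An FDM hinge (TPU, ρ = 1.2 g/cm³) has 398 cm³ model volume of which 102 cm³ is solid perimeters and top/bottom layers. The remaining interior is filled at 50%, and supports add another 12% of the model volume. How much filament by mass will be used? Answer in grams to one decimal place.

Interior volume = 398 − 102 = 296 cm³.
Infill deposited = 0.50 × 296 = 148 cm³.
Support: 0.12 × 398 → 47.76 cm³.
Total printed volume = 102 + 148 + 47.76 = 297.76 cm³.
Mass: 297.76 × 1.2 → 357.312 g.

357.3 g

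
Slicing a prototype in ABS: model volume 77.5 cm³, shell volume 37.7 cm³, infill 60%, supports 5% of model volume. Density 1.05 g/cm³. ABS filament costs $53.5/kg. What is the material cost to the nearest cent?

$3.68

Interior volume = 77.5 − 37.7 = 39.8 cm³.
Infill deposited = 0.60 × 39.8, so 23.88 cm³.
Support = 0.05 × 77.5 = 3.875 cm³.
Total printed volume = 37.7 + 23.88 + 3.875 = 65.455 cm³.
Mass: 65.455 × 1.05 → 68.72775 g.
At $53.5/kg: 68.72775/1000 × 53.5 = $3.68.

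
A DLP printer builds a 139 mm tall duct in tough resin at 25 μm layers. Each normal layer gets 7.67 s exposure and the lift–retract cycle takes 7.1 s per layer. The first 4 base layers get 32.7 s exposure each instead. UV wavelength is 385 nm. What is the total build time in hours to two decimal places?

22.84 hours

Layers = ⌈139/0.025⌉ = 5560.
Burn-in layers = 4 × (32.7 + 7.1), so 159.2 s.
Regular layers = 5556 × (7.67 + 7.1) = 82062.12 s.
Sum: 159.2 + 82062.12 = 82221.32 s → 22.84 hours.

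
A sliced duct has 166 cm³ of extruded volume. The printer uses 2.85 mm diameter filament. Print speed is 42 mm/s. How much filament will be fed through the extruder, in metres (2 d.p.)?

Cross-section of 2.85 mm filament: π·(2.85/2)² = 6.3794 mm².
L = 166000 mm³ / 6.3794 mm² = 26021.26 mm, i.e. 26.02 m.

26.02 m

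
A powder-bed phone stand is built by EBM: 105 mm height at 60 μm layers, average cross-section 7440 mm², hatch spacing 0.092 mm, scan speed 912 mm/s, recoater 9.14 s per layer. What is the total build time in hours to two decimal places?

47.55 hours

Number of layers: 105 / 0.06 → 1750 (rounded up).
Scan path per layer = 7440 / 0.092, so 80869.6 mm.
Beam time per layer: 80869.6 / 912 → 88.6728 s.
Time per layer: 88.6728 + 9.14 → 97.8128 s.
Total: 1750 × 97.8128 s = 171172.4 s → 47.55 hours.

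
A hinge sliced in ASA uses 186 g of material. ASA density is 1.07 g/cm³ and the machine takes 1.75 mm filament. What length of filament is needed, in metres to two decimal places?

72.27 m

Volume = 186 g / 1.07 g·cm⁻³ = 173.8318 cm³ = 173831.8 mm³.
Cross-section of 1.75 mm filament: π·(1.75/2)² = 2.4053 mm².
L = V/A = 173831.8/2.4053 = 72270.32 mm → 72.27 m.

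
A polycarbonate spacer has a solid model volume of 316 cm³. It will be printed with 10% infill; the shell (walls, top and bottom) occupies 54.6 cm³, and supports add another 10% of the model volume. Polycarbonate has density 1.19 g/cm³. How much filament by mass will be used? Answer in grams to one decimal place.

133.7 g

Volume inside the shell = 316 − 54.6, so 261.4 cm³.
Infill deposited = 0.10 × 261.4, so 26.14 cm³.
Support = 0.10 × 316 = 31.6 cm³.
Deposited volume = 54.6 + 26.14 + 31.6 = 112.34 cm³.
Mass = 112.34 × 1.19, so 133.6846 g.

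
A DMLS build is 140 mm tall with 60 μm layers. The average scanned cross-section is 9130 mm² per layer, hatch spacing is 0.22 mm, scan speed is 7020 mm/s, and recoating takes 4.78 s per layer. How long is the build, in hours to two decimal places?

6.93 hours

Layers = ⌈140/0.06⌉ = 2334.
Per-layer scan distance = 9130 / 0.22 = 41500 mm.
Scan time per layer = 41500 / 7020, so 5.9117 s.
Per-layer time: 5.9117 + 4.78 → 10.6917 s.
Build time = 2334 × 10.6917 = 24954.4278 s = 6.93 hours.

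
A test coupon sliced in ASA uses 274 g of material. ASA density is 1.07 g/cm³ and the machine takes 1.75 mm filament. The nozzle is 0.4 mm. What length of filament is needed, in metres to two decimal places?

106.46 m

Extruded volume: 274/1.07 = 256.0748 cm³ (256074.8 mm³).
A = π r² = π × 0.875² = 2.4053 mm².
Length = 256074.8 / 2.4053 = 106462.73 mm = 106.46 m.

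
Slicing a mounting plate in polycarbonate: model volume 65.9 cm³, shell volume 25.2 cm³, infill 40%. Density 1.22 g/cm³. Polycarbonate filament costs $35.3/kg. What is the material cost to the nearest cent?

Volume inside the shell = 65.9 − 25.2 = 40.7 cm³.
Infill volume = 0.40 × 40.7 = 16.28 cm³.
Deposited volume = 25.2 + 16.28 = 41.48 cm³.
Mass: 41.48 × 1.22 → 50.6056 g.
Cost = 50.6056 g / 1000 × $35.3/kg = $1.79.

$1.79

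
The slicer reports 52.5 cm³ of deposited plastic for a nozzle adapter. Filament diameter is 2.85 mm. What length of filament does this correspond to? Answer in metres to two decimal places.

A = π r² = π × 1.425² = 6.3794 mm².
Length = 52.5 cm³ / 6.3794 mm² = 52500 / 6.3794 = 8229.61 mm = 8.23 m.

8.23 m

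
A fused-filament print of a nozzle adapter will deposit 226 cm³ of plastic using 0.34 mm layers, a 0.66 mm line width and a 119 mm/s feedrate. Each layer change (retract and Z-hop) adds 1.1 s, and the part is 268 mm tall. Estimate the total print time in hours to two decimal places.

Extrusion cross-section = 0.34 × 0.66 = 0.2244 mm².
Path length: 226000 mm³ / 0.2244 mm² → 1007130.1 mm.
Time extruding = 1007130.1 / 119, so 8463.3 s.
Layers = ⌈268/0.34⌉ = 789.
Z-hop total: 789 × 1.1 → 867.9 s.
Total = 8463.3 + 867.9 = 9331.2 s = 2.59 hours.

2.59 hours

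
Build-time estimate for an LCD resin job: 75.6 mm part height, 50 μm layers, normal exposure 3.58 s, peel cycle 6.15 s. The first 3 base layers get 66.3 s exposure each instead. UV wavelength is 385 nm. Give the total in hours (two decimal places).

Layer count = ceil(75.6 / 0.05) = 1512.
Burn-in layers = 3 × (66.3 + 6.15) = 217.35 s.
Regular layers = 1509 × (3.58 + 6.15), so 14682.57 s.
Sum: 217.35 + 14682.57 = 14899.92 s → 4.14 hours.

4.14 hours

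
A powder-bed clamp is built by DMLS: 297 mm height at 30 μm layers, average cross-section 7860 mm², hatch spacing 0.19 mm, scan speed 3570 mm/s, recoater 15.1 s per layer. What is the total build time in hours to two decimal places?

73.39 hours

Layer count = ceil(297 / 0.03) = 9900.
Scan path per layer = 7860 / 0.19, so 41368.4 mm.
Laser time per layer = 41368.4 / 3570, so 11.5878 s.
Per-layer time: 11.5878 + 15.1 → 26.6878 s.
9900 layers × 26.6878 s/layer = 264209.22 s, i.e. 73.39 hours.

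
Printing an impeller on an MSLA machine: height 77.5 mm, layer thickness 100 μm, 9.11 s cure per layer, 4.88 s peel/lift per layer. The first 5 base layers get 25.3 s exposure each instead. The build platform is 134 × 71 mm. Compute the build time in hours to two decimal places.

Layers = ⌈77.5/0.1⌉ = 775.
Bottom layers = 5 × (25.3 + 4.88), so 150.9 s.
Regular layers = 770 × (9.11 + 4.88), so 10772.3 s.
Total = 150.9 + 10772.3 = 10923.2 s = 3.03 hours.

3.03 hours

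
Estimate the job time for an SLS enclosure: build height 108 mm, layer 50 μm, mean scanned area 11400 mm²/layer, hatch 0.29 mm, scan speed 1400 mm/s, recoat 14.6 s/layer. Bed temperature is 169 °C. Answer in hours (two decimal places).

25.61 hours

Layers = ⌈108/0.05⌉ = 2160.
Per-layer scan distance = 11400 / 0.29 = 39310.3 mm.
Scan time per layer = 39310.3 / 1400 = 28.0788 s.
Per-layer time: 28.0788 + 14.6 → 42.6788 s.
2160 layers × 42.6788 s/layer = 92186.208 s, i.e. 25.61 hours.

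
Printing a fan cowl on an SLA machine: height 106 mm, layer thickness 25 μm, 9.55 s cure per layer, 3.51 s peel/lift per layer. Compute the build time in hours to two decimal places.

15.38 hours

Number of layers: 106 / 0.025 → 4240 (rounded up).
Each layer takes = 9.55 + 3.51, so 13.06 s.
Build time: 4240 × 13.06 s = 55374.4 s, i.e. 15.38 hours.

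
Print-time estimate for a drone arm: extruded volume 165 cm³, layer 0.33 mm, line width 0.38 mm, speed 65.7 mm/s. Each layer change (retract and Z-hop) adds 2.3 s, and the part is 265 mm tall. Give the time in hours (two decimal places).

6.08 hours

Bead cross-section = 0.33 × 0.38 = 0.1254 mm².
Path length: 165000 mm³ / 0.1254 mm² → 1315789.5 mm.
Print-move time = 1315789.5 / 65.7 = 20027.2 s.
Layers = ⌈265/0.33⌉ = 804.
Layer-change overhead: 804 × 2.3 → 1849.2 s.
Altogether 20027.2 + 1849.2 = 21876.4 s, i.e. 6.08 hours.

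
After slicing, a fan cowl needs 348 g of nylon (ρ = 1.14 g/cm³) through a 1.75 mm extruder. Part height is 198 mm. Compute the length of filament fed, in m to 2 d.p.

126.91 m

Extruded volume: 348/1.14 = 305.2632 cm³ (305263.2 mm³).
A = π r² = π × 0.875² = 2.4053 mm².
L = V/A = 305263.2/2.4053 = 126912.73 mm → 126.91 m.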